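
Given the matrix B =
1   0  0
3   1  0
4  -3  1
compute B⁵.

[[1, 0, 0], [15, 1, 0], [-70, -15, 1]]

B = I + N where N = [[0, 0, 0], [3, 0, 0], [4, -3, 0]] is strictly lower-triangular, so N³ = 0.
(I + N)⁵ = I + 5·N + 10·N² = [[1, 0, 0], [15, 1, 0], [-70, -15, 1]].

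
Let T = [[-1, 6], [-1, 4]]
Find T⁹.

[[-1021, 3066], [-511, 1534]]

tr T = 3 and det T = 2, so the characteristic polynomial is λ² − (3)λ + (2) with roots 1 and 2.
Eigenvectors give P = [[3, -2], [1, -1]] with P⁻¹ = [[1, -2], [1, -3]], and T = P·diag(1, 2)·P⁻¹.
Then T⁹ = P·diag(1, 512)·P⁻¹ = [[3, -1024], [1, -512]] · [[1, -2], [1, -3]] = [[-1021, 3066], [-511, 1534]].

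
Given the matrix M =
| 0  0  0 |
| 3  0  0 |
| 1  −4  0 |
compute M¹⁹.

M is strictly triangular, hence nilpotent: M³ = 0, so M¹⁹ = 0.

[[0, 0, 0], [0, 0, 0], [0, 0, 0]]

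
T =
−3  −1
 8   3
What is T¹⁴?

[[1, 0], [0, 1]]

T² = I (check: tr T = 0 and det T = −1), so T¹⁴ = I since 14 is even.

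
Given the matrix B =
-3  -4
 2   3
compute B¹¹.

B² = I (check: tr B = 0 and det B = -1), so B¹¹ = B since 11 is odd.

[[-3, -4], [2, 3]]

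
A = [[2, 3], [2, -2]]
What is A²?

[[10, 0], [0, 10]]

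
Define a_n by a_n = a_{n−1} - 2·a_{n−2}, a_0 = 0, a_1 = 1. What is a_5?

-1

With companion matrix T = [[1, -2], [1, 0]], [a_n, a_{n−1}]ᵀ = T·[a_{n−1}, a_{n−2}]ᵀ, so [a_5, a_4]ᵀ = T⁴·[a_1, a_0]ᵀ.
T⁴ = [[-1, 6], [-3, 2]], giving [a_5, a_4]ᵀ = [[-1], [-3]].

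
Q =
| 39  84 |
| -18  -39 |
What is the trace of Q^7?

tr Q = 0 and det Q = -9, so the characteristic polynomial is λ² − (0)λ + (-9) with roots -3 and 3.
Eigenvectors give P = [[-2, 7], [1, -3]] with P⁻¹ = [[3, 7], [1, 2]], and Q = P·diag(-3, 3)·P⁻¹.
Then Q^7 = P·diag(-2187, 2187)·P⁻¹ = [[4374, 15309], [-2187, -6561]] · [[3, 7], [1, 2]] = [[28431, 61236], [-13122, -28431]].

0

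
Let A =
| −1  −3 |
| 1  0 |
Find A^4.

[[1, −15], [5, 6]]

A^2 = [[−2, 3], [−1, −3]]
A^3 = [[5, 6], [−2, 3]]
A^4 = [[1, −15], [5, 6]]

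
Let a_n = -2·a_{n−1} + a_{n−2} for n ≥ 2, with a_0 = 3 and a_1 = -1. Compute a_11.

With companion matrix T = [[-2, 1], [1, 0]], [a_n, a_{n−1}]ᵀ = T·[a_{n−1}, a_{n−2}]ᵀ, so [a_11, a_10]ᵀ = T¹⁰·[a_1, a_0]ᵀ.
T¹⁰ = [[5741, -2378], [-2378, 985]], giving [a_11, a_10]ᵀ = [[-12875], [5333]].

-12875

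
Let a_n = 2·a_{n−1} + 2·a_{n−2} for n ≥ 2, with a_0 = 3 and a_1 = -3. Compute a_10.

With companion matrix T = [[2, 2], [1, 0]], [a_n, a_{n−1}]ᵀ = T·[a_{n−1}, a_{n−2}]ᵀ, so [a_10, a_9]ᵀ = T⁹·[a_1, a_0]ᵀ.
T⁹ = [[6688, 4896], [2448, 1792]], giving [a_10, a_9]ᵀ = [[-5376], [-1968]].

-5376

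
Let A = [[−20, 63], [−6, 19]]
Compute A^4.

[[106, −315], [30, −89]]

tr A = −1 and det A = −2, so the characteristic polynomial is λ² − (−1)λ + (−2) with roots 1 and −2.
Eigenvectors give P = [[3, 7], [1, 2]] with P⁻¹ = [[−2, 7], [1, −3]], and A = P·diag(1, −2)·P⁻¹.
Then A^4 = P·diag(1, 16)·P⁻¹ = [[3, 112], [1, 32]] · [[−2, 7], [1, −3]] = [[106, −315], [30, −89]].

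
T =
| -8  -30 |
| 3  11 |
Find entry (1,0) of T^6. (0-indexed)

tr T = 3 and det T = 2, so the characteristic polynomial is λ² − (3)λ + (2) with roots 2 and 1.
Eigenvectors give P = [[-3, 10], [1, -3]] with P⁻¹ = [[3, 10], [1, 3]], and T = P·diag(2, 1)·P⁻¹.
Then T^6 = P·diag(64, 1)·P⁻¹ = [[-192, 10], [64, -3]] · [[3, 10], [1, 3]] = [[-566, -1890], [189, 631]].

189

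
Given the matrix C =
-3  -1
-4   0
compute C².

[[13, 3], [12, 4]]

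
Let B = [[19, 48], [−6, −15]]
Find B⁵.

tr B = 4 and det B = 3, so the characteristic polynomial is λ² − (4)λ + (3) with roots 3 and 1.
Eigenvectors give P = [[−3, −8], [1, 3]] with P⁻¹ = [[−3, −8], [1, 3]], and B = P·diag(3, 1)·P⁻¹.
Then B⁵ = P·diag(243, 1)·P⁻¹ = [[−729, −8], [243, 3]] · [[−3, −8], [1, 3]] = [[2179, 5808], [−726, −1935]].

[[2179, 5808], [−726, −1935]]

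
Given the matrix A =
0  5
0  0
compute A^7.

[[0, 0], [0, 0]]

A is strictly triangular, hence nilpotent: A^2 = 0, so A^7 = 0.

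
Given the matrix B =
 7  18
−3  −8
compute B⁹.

tr B = −1 and det B = −2, so the characteristic polynomial is λ² − (−1)λ + (−2) with roots −2 and 1.
Eigenvectors give P = [[−2, 3], [1, −1]] with P⁻¹ = [[1, 3], [1, 2]], and B = P·diag(−2, 1)·P⁻¹.
Then B⁹ = P·diag(−512, 1)·P⁻¹ = [[1024, 3], [−512, −1]] · [[1, 3], [1, 2]] = [[1027, 3078], [−513, −1538]].

[[1027, 3078], [−513, −1538]]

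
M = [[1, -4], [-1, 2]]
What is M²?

[[5, -12], [-3, 8]]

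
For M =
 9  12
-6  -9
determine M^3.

tr M = 0 and det M = -9, so the characteristic polynomial is λ² − (0)λ + (-9) with roots -3 and 3.
Eigenvectors give P = [[-1, -2], [1, 1]] with P⁻¹ = [[1, 2], [-1, -1]], and M = P·diag(-3, 3)·P⁻¹.
Then M^3 = P·diag(-27, 27)·P⁻¹ = [[27, -54], [-27, 27]] · [[1, 2], [-1, -1]] = [[81, 108], [-54, -81]].

[[81, 108], [-54, -81]]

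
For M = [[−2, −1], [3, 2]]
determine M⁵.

M² = I (check: tr M = 0 and det M = −1), so M⁵ = M since 5 is odd.

[[−2, −1], [3, 2]]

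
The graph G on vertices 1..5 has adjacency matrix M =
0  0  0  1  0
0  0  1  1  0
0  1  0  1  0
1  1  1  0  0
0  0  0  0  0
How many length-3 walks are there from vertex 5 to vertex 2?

0

The number of length-3 walks from vertex 5 to vertex 2 is entry (5,2) of M^3, where M is the adjacency matrix.
M^2 = [[1, 1, 1, 0, 0], [1, 2, 1, 1, 0], [1, 1, 2, 1, 0], [0, 1, 1, 3, 0], [0, 0, 0, 0, 0]]
M^3 = [[0, 1, 1, 3, 0], [1, 2, 3, 4, 0], [1, 3, 2, 4, 0], [3, 4, 4, 2, 0], [0, 0, 0, 0, 0]]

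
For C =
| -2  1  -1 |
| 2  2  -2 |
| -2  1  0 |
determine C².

[[8, -1, 0], [4, 4, -6], [6, 0, 0]]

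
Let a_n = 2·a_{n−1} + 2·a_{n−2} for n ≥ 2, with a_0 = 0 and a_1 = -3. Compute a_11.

With companion matrix C = [[2, 2], [1, 0]], [a_n, a_{n−1}]ᵀ = C·[a_{n−1}, a_{n−2}]ᵀ, so [a_11, a_10]ᵀ = C^10·[a_1, a_0]ᵀ.
C^10 = [[18272, 13376], [6688, 4896]], giving [a_11, a_10]ᵀ = [[-54816], [-20064]].

-54816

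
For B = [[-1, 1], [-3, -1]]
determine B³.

[[8, 0], [0, 8]]

B² = [[-2, -2], [6, -2]]
B³ = [[8, 0], [0, 8]]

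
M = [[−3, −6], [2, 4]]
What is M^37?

M² = M (a projection; rank 1, trace 1), so M^37 = M.

[[−3, −6], [2, 4]]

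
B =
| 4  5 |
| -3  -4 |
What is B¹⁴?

B² = I (check: tr B = 0 and det B = -1), so B¹⁴ = I since 14 is even.

[[1, 0], [0, 1]]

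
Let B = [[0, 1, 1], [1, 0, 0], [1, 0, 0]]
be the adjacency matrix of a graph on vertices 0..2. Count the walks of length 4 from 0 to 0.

The number of length-4 walks from vertex 0 to vertex 0 is entry (0,0) of B⁴, where B is the adjacency matrix.
B² = [[2, 0, 0], [0, 1, 1], [0, 1, 1]]
B³ = [[0, 2, 2], [2, 0, 0], [2, 0, 0]]
B⁴ = [[4, 0, 0], [0, 2, 2], [0, 2, 2]]

4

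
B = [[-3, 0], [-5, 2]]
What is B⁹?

[[-19683, 0], [-20195, 512]]

tr B = -1 and det B = -6, so the characteristic polynomial is λ² − (-1)λ + (-6) with roots 2 and -3.
Eigenvectors give P = [[0, 1], [1, 1]] with P⁻¹ = [[-1, 1], [1, 0]], and B = P·diag(2, -3)·P⁻¹.
Then B⁹ = P·diag(512, -19683)·P⁻¹ = [[0, -19683], [512, -19683]] · [[-1, 1], [1, 0]] = [[-19683, 0], [-20195, 512]].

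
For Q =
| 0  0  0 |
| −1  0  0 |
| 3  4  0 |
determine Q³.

[[0, 0, 0], [0, 0, 0], [0, 0, 0]]

Q is strictly triangular, hence nilpotent: Q³ = 0, so Q³ = 0.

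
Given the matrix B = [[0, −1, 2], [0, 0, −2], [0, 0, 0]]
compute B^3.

[[0, 0, 0], [0, 0, 0], [0, 0, 0]]

B is strictly triangular, hence nilpotent: B^3 = 0, so B^3 = 0.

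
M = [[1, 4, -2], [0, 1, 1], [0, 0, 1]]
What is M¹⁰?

[[1, 40, 160], [0, 1, 10], [0, 0, 1]]

M = I + N where N = [[0, 4, -2], [0, 0, 1], [0, 0, 0]] is strictly upper-triangular, so N³ = 0.
(I + N)¹⁰ = I + 10·N + 45·N² = [[1, 40, 160], [0, 1, 10], [0, 0, 1]].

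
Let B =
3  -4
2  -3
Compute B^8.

B² = I (check: tr B = 0 and det B = -1), so B^8 = I since 8 is even.

[[1, 0], [0, 1]]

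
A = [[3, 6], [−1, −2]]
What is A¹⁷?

A² = A (a projection; rank 1, trace 1), so A¹⁷ = A.

[[3, 6], [−1, −2]]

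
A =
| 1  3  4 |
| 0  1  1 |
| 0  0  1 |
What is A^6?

[[1, 18, 69], [0, 1, 6], [0, 0, 1]]

A = I + N where N = [[0, 3, 4], [0, 0, 1], [0, 0, 0]] is strictly upper-triangular, so N^3 = 0.
(I + N)^6 = I + 6·N + 15·N^2 = [[1, 18, 69], [0, 1, 6], [0, 0, 1]].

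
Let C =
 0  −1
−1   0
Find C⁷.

C² = I (check: tr C = 0 and det C = −1), so C⁷ = C since 7 is odd.

[[0, −1], [−1, 0]]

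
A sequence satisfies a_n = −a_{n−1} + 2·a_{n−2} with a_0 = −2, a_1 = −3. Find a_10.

With companion matrix T = [[−1, 2], [1, 0]], [a_n, a_{n−1}]ᵀ = T·[a_{n−1}, a_{n−2}]ᵀ, so [a_10, a_9]ᵀ = T⁹·[a_1, a_0]ᵀ.
T⁹ = [[−341, 342], [171, −170]], giving [a_10, a_9]ᵀ = [[339], [−173]].

339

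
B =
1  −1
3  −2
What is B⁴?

B² = [[−2, 1], [−3, 1]]
B³ = [[1, 0], [0, 1]]
B⁴ = [[1, −1], [3, −2]]

[[1, −1], [3, −2]]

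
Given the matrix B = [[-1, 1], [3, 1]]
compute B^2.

[[4, 0], [0, 4]]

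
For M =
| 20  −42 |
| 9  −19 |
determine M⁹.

tr M = 1 and det M = −2, so the characteristic polynomial is λ² − (1)λ + (−2) with roots 2 and −1.
Eigenvectors give P = [[−7, 2], [−3, 1]] with P⁻¹ = [[−1, 2], [−3, 7]], and M = P·diag(2, −1)·P⁻¹.
Then M⁹ = P·diag(512, −1)·P⁻¹ = [[−3584, −2], [−1536, −1]] · [[−1, 2], [−3, 7]] = [[3590, −7182], [1539, −3079]].

[[3590, −7182], [1539, −3079]]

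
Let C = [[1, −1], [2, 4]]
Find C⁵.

tr C = 5 and det C = 6, so the characteristic polynomial is λ² − (5)λ + (6) with roots 3 and 2.
Eigenvectors give P = [[1, −1], [−2, 1]] with P⁻¹ = [[−1, −1], [−2, −1]], and C = P·diag(3, 2)·P⁻¹.
Then C⁵ = P·diag(243, 32)·P⁻¹ = [[243, −32], [−486, 32]] · [[−1, −1], [−2, −1]] = [[−179, −211], [422, 454]].

[[−179, −211], [422, 454]]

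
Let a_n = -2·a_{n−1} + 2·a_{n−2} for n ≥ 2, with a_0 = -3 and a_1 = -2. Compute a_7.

With companion matrix Q = [[-2, 2], [1, 0]], [a_n, a_{n−1}]ᵀ = Q·[a_{n−1}, a_{n−2}]ᵀ, so [a_7, a_6]ᵀ = Q^6·[a_1, a_0]ᵀ.
Q^6 = [[328, -240], [-120, 88]], giving [a_7, a_6]ᵀ = [[64], [-24]].

64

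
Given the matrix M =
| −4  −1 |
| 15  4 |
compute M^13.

[[−4, −1], [15, 4]]

M² = I (check: tr M = 0 and det M = −1), so M^13 = M since 13 is odd.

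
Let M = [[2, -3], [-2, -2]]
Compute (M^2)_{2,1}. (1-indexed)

0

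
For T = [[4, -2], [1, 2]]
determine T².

[[14, -12], [6, 2]]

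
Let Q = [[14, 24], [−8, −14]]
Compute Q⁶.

tr Q = 0 and det Q = −4, so the characteristic polynomial is λ² − (0)λ + (−4) with roots −2 and 2.
Eigenvectors give P = [[−3, 2], [2, −1]] with P⁻¹ = [[1, 2], [2, 3]], and Q = P·diag(−2, 2)·P⁻¹.
Then Q⁶ = P·diag(64, 64)·P⁻¹ = [[−192, 128], [128, −64]] · [[1, 2], [2, 3]] = [[64, 0], [0, 64]].

[[64, 0], [0, 64]]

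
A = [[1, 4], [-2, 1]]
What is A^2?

[[-7, 8], [-4, -7]]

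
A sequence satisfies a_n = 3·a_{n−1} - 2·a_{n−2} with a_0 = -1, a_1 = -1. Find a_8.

-1

With companion matrix C = [[3, -2], [1, 0]], [a_n, a_{n−1}]ᵀ = C·[a_{n−1}, a_{n−2}]ᵀ, so [a_8, a_7]ᵀ = C⁷·[a_1, a_0]ᵀ.
C⁷ = [[255, -254], [127, -126]], giving [a_8, a_7]ᵀ = [[-1], [-1]].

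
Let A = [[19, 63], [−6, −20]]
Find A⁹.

[[3079, 10773], [−1026, −3590]]

tr A = −1 and det A = −2, so the characteristic polynomial is λ² − (−1)λ + (−2) with roots 1 and −2.
Eigenvectors give P = [[7, 3], [−2, −1]] with P⁻¹ = [[1, 3], [−2, −7]], and A = P·diag(1, −2)·P⁻¹.
Then A⁹ = P·diag(1, −512)·P⁻¹ = [[7, −1536], [−2, 512]] · [[1, 3], [−2, −7]] = [[3079, 10773], [−1026, −3590]].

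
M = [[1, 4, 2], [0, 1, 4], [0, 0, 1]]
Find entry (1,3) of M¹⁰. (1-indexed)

M = I + N where N = [[0, 4, 2], [0, 0, 4], [0, 0, 0]] is strictly upper-triangular, so N³ = 0.
(I + N)¹⁰ = I + 10·N + 45·N² = [[1, 40, 740], [0, 1, 40], [0, 0, 1]].

740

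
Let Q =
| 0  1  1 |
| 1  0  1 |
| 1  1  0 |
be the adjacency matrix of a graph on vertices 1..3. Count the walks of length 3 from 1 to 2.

The number of length-3 walks from vertex 1 to vertex 2 is entry (1,2) of Q³, where Q is the adjacency matrix.
Q² = [[2, 1, 1], [1, 2, 1], [1, 1, 2]]
Q³ = [[2, 3, 3], [3, 2, 3], [3, 3, 2]]

3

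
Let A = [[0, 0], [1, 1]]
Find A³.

A² = A (a projection; rank 1, trace 1), so A³ = A.

[[0, 0], [1, 1]]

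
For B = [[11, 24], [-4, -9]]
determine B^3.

tr B = 2 and det B = -3, so the characteristic polynomial is λ² − (2)λ + (-3) with roots -1 and 3.
Eigenvectors give P = [[-2, 3], [1, -1]] with P⁻¹ = [[1, 3], [1, 2]], and B = P·diag(-1, 3)·P⁻¹.
Then B^3 = P·diag(-1, 27)·P⁻¹ = [[2, 81], [-1, -27]] · [[1, 3], [1, 2]] = [[83, 168], [-28, -57]].

[[83, 168], [-28, -57]]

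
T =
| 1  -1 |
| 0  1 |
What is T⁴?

[[1, -4], [0, 1]]

T = I + N where N = [[0, -1], [0, 0]] is strictly upper-triangular, so N² = 0.
(I + N)⁴ = I + 4·N = [[1, -4], [0, 1]].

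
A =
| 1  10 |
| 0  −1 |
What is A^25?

[[1, 10], [0, −1]]

A² = I (check: tr A = 0 and det A = −1), so A^25 = A since 25 is odd.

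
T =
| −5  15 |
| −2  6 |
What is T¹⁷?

T² = T (a projection; rank 1, trace 1), so T¹⁷ = T.

[[−5, 15], [−2, 6]]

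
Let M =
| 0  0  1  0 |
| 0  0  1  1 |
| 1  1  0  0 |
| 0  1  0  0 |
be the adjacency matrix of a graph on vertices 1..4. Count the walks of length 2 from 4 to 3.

1

The number of length-2 walks from vertex 4 to vertex 3 is entry (4,3) of M², where M is the adjacency matrix.
M² = [[1, 1, 0, 0], [1, 2, 0, 0], [0, 0, 2, 1], [0, 0, 1, 1]]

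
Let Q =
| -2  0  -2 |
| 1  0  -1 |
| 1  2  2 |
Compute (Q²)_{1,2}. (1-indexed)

-4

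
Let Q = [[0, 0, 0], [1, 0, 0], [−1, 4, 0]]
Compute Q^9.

[[0, 0, 0], [0, 0, 0], [0, 0, 0]]

Q is strictly triangular, hence nilpotent: Q^3 = 0, so Q^9 = 0.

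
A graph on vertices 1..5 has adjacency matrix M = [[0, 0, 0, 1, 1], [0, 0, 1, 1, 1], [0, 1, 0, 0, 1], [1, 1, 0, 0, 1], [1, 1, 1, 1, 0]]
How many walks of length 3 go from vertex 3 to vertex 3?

The number of length-3 walks from vertex 3 to vertex 3 is entry (3,3) of M³, where M is the adjacency matrix.
M² = [[2, 2, 1, 1, 1], [2, 3, 1, 1, 2], [1, 1, 2, 2, 1], [1, 1, 2, 3, 2], [1, 2, 1, 2, 4]]
M³ = [[2, 3, 3, 5, 6], [3, 4, 5, 7, 7], [3, 5, 2, 3, 6], [5, 7, 3, 4, 7], [6, 7, 6, 7, 6]]

2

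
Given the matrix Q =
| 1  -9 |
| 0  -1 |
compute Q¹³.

[[1, -9], [0, -1]]

Q² = I (check: tr Q = 0 and det Q = -1), so Q¹³ = Q since 13 is odd.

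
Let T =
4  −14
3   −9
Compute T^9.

[[114514, −268394], [57513, −134709]]

tr T = −5 and det T = 6, so the characteristic polynomial is λ² − (−5)λ + (6) with roots −2 and −3.
Eigenvectors give P = [[7, 2], [3, 1]] with P⁻¹ = [[1, −2], [−3, 7]], and T = P·diag(−2, −3)·P⁻¹.
Then T^9 = P·diag(−512, −19683)·P⁻¹ = [[−3584, −39366], [−1536, −19683]] · [[1, −2], [−3, 7]] = [[114514, −268394], [57513, −134709]].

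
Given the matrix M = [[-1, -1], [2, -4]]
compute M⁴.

[[-49, 65], [-130, 146]]

tr M = -5 and det M = 6, so the characteristic polynomial is λ² − (-5)λ + (6) with roots -3 and -2.
Eigenvectors give P = [[-1, 1], [-2, 1]] with P⁻¹ = [[1, -1], [2, -1]], and M = P·diag(-3, -2)·P⁻¹.
Then M⁴ = P·diag(81, 16)·P⁻¹ = [[-81, 16], [-162, 16]] · [[1, -1], [2, -1]] = [[-49, 65], [-130, 146]].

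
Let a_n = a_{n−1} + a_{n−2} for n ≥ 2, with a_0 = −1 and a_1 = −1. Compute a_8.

With companion matrix C = [[1, 1], [1, 0]], [a_n, a_{n−1}]ᵀ = C·[a_{n−1}, a_{n−2}]ᵀ, so [a_8, a_7]ᵀ = C^7·[a_1, a_0]ᵀ.
C^7 = [[21, 13], [13, 8]], giving [a_8, a_7]ᵀ = [[−34], [−21]].

−34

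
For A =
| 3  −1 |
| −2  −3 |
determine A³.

A² = [[11, 0], [0, 11]]
A³ = [[33, −11], [−22, −33]]

[[33, −11], [−22, −33]]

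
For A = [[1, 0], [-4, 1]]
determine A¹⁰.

A = I + N where N = [[0, 0], [-4, 0]] is strictly lower-triangular, so N² = 0.
(I + N)¹⁰ = I + 10·N = [[1, 0], [-40, 1]].

[[1, 0], [-40, 1]]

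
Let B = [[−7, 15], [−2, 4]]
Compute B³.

[[−43, 105], [−14, 34]]

tr B = −3 and det B = 2, so the characteristic polynomial is λ² − (−3)λ + (2) with roots −1 and −2.
Eigenvectors give P = [[5, −3], [2, −1]] with P⁻¹ = [[−1, 3], [−2, 5]], and B = P·diag(−1, −2)·P⁻¹.
Then B³ = P·diag(−1, −8)·P⁻¹ = [[−5, 24], [−2, 8]] · [[−1, 3], [−2, 5]] = [[−43, 105], [−14, 34]].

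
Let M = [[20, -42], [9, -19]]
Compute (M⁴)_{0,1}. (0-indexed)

-210

tr M = 1 and det M = -2, so the characteristic polynomial is λ² − (1)λ + (-2) with roots 2 and -1.
Eigenvectors give P = [[7, 2], [3, 1]] with P⁻¹ = [[1, -2], [-3, 7]], and M = P·diag(2, -1)·P⁻¹.
Then M⁴ = P·diag(16, 1)·P⁻¹ = [[112, 2], [48, 1]] · [[1, -2], [-3, 7]] = [[106, -210], [45, -89]].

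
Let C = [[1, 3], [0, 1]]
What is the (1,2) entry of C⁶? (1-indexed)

C = I + N where N = [[0, 3], [0, 0]] is strictly upper-triangular, so N² = 0.
(I + N)⁶ = I + 6·N = [[1, 18], [0, 1]].

18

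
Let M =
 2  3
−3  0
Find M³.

[[−28, −15], [15, −18]]

M² = [[−5, 6], [−6, −9]]
M³ = [[−28, −15], [15, −18]]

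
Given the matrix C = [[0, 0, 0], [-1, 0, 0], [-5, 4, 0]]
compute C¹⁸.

[[0, 0, 0], [0, 0, 0], [0, 0, 0]]

C is strictly triangular, hence nilpotent: C³ = 0, so C¹⁸ = 0.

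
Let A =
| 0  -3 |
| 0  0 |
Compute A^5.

[[0, 0], [0, 0]]

A is strictly triangular, hence nilpotent: A^2 = 0, so A^5 = 0.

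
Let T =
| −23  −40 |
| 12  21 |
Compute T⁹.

[[−118103, −196840], [59052, 98421]]

tr T = −2 and det T = −3, so the characteristic polynomial is λ² − (−2)λ + (−3) with roots −3 and 1.
Eigenvectors give P = [[2, 5], [−1, −3]] with P⁻¹ = [[3, 5], [−1, −2]], and T = P·diag(−3, 1)·P⁻¹.
Then T⁹ = P·diag(−19683, 1)·P⁻¹ = [[−39366, 5], [19683, −3]] · [[3, 5], [−1, −2]] = [[−118103, −196840], [59052, 98421]].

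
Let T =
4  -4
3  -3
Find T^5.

[[4, -4], [3, -3]]

T² = T (a projection; rank 1, trace 1), so T^5 = T.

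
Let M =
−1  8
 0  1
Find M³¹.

[[−1, 8], [0, 1]]

M² = I (check: tr M = 0 and det M = −1), so M³¹ = M since 31 is odd.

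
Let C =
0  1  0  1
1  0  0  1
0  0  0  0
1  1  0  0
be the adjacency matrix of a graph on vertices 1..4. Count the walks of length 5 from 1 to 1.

10

The number of length-5 walks from vertex 1 to vertex 1 is entry (1,1) of C⁵, where C is the adjacency matrix.
C² = [[2, 1, 0, 1], [1, 2, 0, 1], [0, 0, 0, 0], [1, 1, 0, 2]]
C³ = [[2, 3, 0, 3], [3, 2, 0, 3], [0, 0, 0, 0], [3, 3, 0, 2]]
C⁴ = [[6, 5, 0, 5], [5, 6, 0, 5], [0, 0, 0, 0], [5, 5, 0, 6]]
C⁵ = [[10, 11, 0, 11], [11, 10, 0, 11], [0, 0, 0, 0], [11, 11, 0, 10]]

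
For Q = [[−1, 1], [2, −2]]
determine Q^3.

[[−9, 9], [18, −18]]

Q^2 = [[3, −3], [−6, 6]]
Q^3 = [[−9, 9], [18, −18]]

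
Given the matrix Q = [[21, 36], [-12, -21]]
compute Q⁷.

[[15309, 26244], [-8748, -15309]]

tr Q = 0 and det Q = -9, so the characteristic polynomial is λ² − (0)λ + (-9) with roots -3 and 3.
Eigenvectors give P = [[-3, -2], [2, 1]] with P⁻¹ = [[1, 2], [-2, -3]], and Q = P·diag(-3, 3)·P⁻¹.
Then Q⁷ = P·diag(-2187, 2187)·P⁻¹ = [[6561, -4374], [-4374, 2187]] · [[1, 2], [-2, -3]] = [[15309, 26244], [-8748, -15309]].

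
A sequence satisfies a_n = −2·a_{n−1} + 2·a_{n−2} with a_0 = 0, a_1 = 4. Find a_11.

With companion matrix Q = [[−2, 2], [1, 0]], [a_n, a_{n−1}]ᵀ = Q·[a_{n−1}, a_{n−2}]ᵀ, so [a_11, a_10]ᵀ = Q¹⁰·[a_1, a_0]ᵀ.
Q¹⁰ = [[18272, −13376], [−6688, 4896]], giving [a_11, a_10]ᵀ = [[73088], [−26752]].

73088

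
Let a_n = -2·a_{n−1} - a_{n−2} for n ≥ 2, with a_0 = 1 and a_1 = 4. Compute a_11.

54

With companion matrix T = [[-2, -1], [1, 0]], [a_n, a_{n−1}]ᵀ = T·[a_{n−1}, a_{n−2}]ᵀ, so [a_11, a_10]ᵀ = T^10·[a_1, a_0]ᵀ.
T^10 = [[11, 10], [-10, -9]], giving [a_11, a_10]ᵀ = [[54], [-49]].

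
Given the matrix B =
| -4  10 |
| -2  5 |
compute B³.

B² = B (a projection; rank 1, trace 1), so B³ = B.

[[-4, 10], [-2, 5]]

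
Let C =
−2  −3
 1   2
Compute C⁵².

C² = I (check: tr C = 0 and det C = −1), so C⁵² = I since 52 is even.

[[1, 0], [0, 1]]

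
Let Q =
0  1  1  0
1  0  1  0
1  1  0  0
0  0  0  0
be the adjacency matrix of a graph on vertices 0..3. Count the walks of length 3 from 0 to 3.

0

The number of length-3 walks from vertex 0 to vertex 3 is entry (0,3) of Q^3, where Q is the adjacency matrix.
Q^2 = [[2, 1, 1, 0], [1, 2, 1, 0], [1, 1, 2, 0], [0, 0, 0, 0]]
Q^3 = [[2, 3, 3, 0], [3, 2, 3, 0], [3, 3, 2, 0], [0, 0, 0, 0]]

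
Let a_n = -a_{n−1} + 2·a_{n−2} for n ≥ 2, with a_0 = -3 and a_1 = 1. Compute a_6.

-87

With companion matrix M = [[-1, 2], [1, 0]], [a_n, a_{n−1}]ᵀ = M·[a_{n−1}, a_{n−2}]ᵀ, so [a_6, a_5]ᵀ = M^5·[a_1, a_0]ᵀ.
M^5 = [[-21, 22], [11, -10]], giving [a_6, a_5]ᵀ = [[-87], [41]].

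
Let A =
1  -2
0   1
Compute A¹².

A = I + N where N = [[0, -2], [0, 0]] is strictly upper-triangular, so N² = 0.
(I + N)¹² = I + 12·N = [[1, -24], [0, 1]].

[[1, -24], [0, 1]]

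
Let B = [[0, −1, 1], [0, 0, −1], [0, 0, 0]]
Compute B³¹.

B is strictly triangular, hence nilpotent: B³ = 0, so B³¹ = 0.

[[0, 0, 0], [0, 0, 0], [0, 0, 0]]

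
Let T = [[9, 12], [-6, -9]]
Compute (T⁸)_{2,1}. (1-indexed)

0

tr T = 0 and det T = -9, so the characteristic polynomial is λ² − (0)λ + (-9) with roots 3 and -3.
Eigenvectors give P = [[-2, -1], [1, 1]] with P⁻¹ = [[-1, -1], [1, 2]], and T = P·diag(3, -3)·P⁻¹.
Then T⁸ = P·diag(6561, 6561)·P⁻¹ = [[-13122, -6561], [6561, 6561]] · [[-1, -1], [1, 2]] = [[6561, 0], [0, 6561]].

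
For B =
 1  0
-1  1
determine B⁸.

B = I + N where N = [[0, 0], [-1, 0]] is strictly lower-triangular, so N² = 0.
(I + N)⁸ = I + 8·N = [[1, 0], [-8, 1]].

[[1, 0], [-8, 1]]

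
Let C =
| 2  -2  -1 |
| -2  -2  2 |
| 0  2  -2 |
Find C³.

[[20, -20, -4], [-24, -36, 36], [8, 40, -28]]

C² = [[8, -2, -4], [0, 12, -6], [-4, -8, 8]]
C³ = [[20, -20, -4], [-24, -36, 36], [8, 40, -28]]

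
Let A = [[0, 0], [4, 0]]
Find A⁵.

A is strictly triangular, hence nilpotent: A² = 0, so A⁵ = 0.

[[0, 0], [0, 0]]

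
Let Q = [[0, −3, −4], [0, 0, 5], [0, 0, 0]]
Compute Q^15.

[[0, 0, 0], [0, 0, 0], [0, 0, 0]]

Q is strictly triangular, hence nilpotent: Q^3 = 0, so Q^15 = 0.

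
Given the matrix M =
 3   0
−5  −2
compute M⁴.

tr M = 1 and det M = −6, so the characteristic polynomial is λ² − (1)λ + (−6) with roots −2 and 3.
Eigenvectors give P = [[0, −1], [1, 1]] with P⁻¹ = [[1, 1], [−1, 0]], and M = P·diag(−2, 3)·P⁻¹.
Then M⁴ = P·diag(16, 81)·P⁻¹ = [[0, −81], [16, 81]] · [[1, 1], [−1, 0]] = [[81, 0], [−65, 16]].

[[81, 0], [−65, 16]]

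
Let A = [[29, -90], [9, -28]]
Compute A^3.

tr A = 1 and det A = -2, so the characteristic polynomial is λ² − (1)λ + (-2) with roots 2 and -1.
Eigenvectors give P = [[-10, 3], [-3, 1]] with P⁻¹ = [[-1, 3], [-3, 10]], and A = P·diag(2, -1)·P⁻¹.
Then A^3 = P·diag(8, -1)·P⁻¹ = [[-80, -3], [-24, -1]] · [[-1, 3], [-3, 10]] = [[89, -270], [27, -82]].

[[89, -270], [27, -82]]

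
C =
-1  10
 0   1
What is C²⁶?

[[1, 0], [0, 1]]

C² = I (check: tr C = 0 and det C = -1), so C²⁶ = I since 26 is even.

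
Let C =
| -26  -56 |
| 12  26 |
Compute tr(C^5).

tr C = 0 and det C = -4, so the characteristic polynomial is λ² − (0)λ + (-4) with roots -2 and 2.
Eigenvectors give P = [[7, -2], [-3, 1]] with P⁻¹ = [[1, 2], [3, 7]], and C = P·diag(-2, 2)·P⁻¹.
Then C^5 = P·diag(-32, 32)·P⁻¹ = [[-224, -64], [96, 32]] · [[1, 2], [3, 7]] = [[-416, -896], [192, 416]].

0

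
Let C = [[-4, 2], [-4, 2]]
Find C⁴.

[[32, -16], [32, -16]]

C² = [[8, -4], [8, -4]]
C³ = [[-16, 8], [-16, 8]]
C⁴ = [[32, -16], [32, -16]]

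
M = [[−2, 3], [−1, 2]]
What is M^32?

M² = I (check: tr M = 0 and det M = −1), so M^32 = I since 32 is even.

[[1, 0], [0, 1]]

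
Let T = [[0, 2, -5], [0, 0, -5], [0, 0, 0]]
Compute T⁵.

[[0, 0, 0], [0, 0, 0], [0, 0, 0]]

T is strictly triangular, hence nilpotent: T³ = 0, so T⁵ = 0.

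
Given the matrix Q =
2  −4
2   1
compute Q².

[[−4, −12], [6, −7]]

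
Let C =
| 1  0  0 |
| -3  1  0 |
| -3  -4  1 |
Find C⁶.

[[1, 0, 0], [-18, 1, 0], [162, -24, 1]]

C = I + N where N = [[0, 0, 0], [-3, 0, 0], [-3, -4, 0]] is strictly lower-triangular, so N³ = 0.
(I + N)⁶ = I + 6·N + 15·N² = [[1, 0, 0], [-18, 1, 0], [162, -24, 1]].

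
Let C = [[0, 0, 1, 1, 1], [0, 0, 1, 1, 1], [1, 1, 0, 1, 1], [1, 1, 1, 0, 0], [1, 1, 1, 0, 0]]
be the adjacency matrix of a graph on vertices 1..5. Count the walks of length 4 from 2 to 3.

24

The number of length-4 walks from vertex 2 to vertex 3 is entry (2,3) of C⁴, where C is the adjacency matrix.
C² = [[3, 3, 2, 1, 1], [3, 3, 2, 1, 1], [2, 2, 4, 2, 2], [1, 1, 2, 3, 3], [1, 1, 2, 3, 3]]
C³ = [[4, 4, 8, 8, 8], [4, 4, 8, 8, 8], [8, 8, 8, 8, 8], [8, 8, 8, 4, 4], [8, 8, 8, 4, 4]]
C⁴ = [[24, 24, 24, 16, 16], [24, 24, 24, 16, 16], [24, 24, 32, 24, 24], [16, 16, 24, 24, 24], [16, 16, 24, 24, 24]]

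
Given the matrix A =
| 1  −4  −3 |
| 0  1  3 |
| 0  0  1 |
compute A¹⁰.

[[1, −40, −570], [0, 1, 30], [0, 0, 1]]

A = I + N where N = [[0, −4, −3], [0, 0, 3], [0, 0, 0]] is strictly upper-triangular, so N³ = 0.
(I + N)¹⁰ = I + 10·N + 45·N² = [[1, −40, −570], [0, 1, 30], [0, 0, 1]].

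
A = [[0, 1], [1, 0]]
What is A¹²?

[[1, 0], [0, 1]]

A² = I (check: tr A = 0 and det A = −1), so A¹² = I since 12 is even.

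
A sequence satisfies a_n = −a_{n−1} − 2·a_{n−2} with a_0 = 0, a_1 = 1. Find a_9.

−17

With companion matrix C = [[−1, −2], [1, 0]], [a_n, a_{n−1}]ᵀ = C·[a_{n−1}, a_{n−2}]ᵀ, so [a_9, a_8]ᵀ = C⁸·[a_1, a_0]ᵀ.
C⁸ = [[−17, −6], [3, −14]], giving [a_9, a_8]ᵀ = [[−17], [3]].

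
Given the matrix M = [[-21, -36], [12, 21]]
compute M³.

[[-189, -324], [108, 189]]

tr M = 0 and det M = -9, so the characteristic polynomial is λ² − (0)λ + (-9) with roots 3 and -3.
Eigenvectors give P = [[-3, -2], [2, 1]] with P⁻¹ = [[1, 2], [-2, -3]], and M = P·diag(3, -3)·P⁻¹.
Then M³ = P·diag(27, -27)·P⁻¹ = [[-81, 54], [54, -27]] · [[1, 2], [-2, -3]] = [[-189, -324], [108, 189]].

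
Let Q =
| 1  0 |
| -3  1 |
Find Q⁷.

[[1, 0], [-21, 1]]

Q = I + N where N = [[0, 0], [-3, 0]] is strictly lower-triangular, so N² = 0.
(I + N)⁷ = I + 7·N = [[1, 0], [-21, 1]].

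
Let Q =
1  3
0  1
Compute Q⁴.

Q = I + N where N = [[0, 3], [0, 0]] is strictly upper-triangular, so N² = 0.
(I + N)⁴ = I + 4·N = [[1, 12], [0, 1]].

[[1, 12], [0, 1]]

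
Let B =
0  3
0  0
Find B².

B is strictly triangular, hence nilpotent: B² = 0, so B² = 0.

[[0, 0], [0, 0]]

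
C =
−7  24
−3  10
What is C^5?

[[−247, 744], [−93, 280]]

tr C = 3 and det C = 2, so the characteristic polynomial is λ² − (3)λ + (2) with roots 1 and 2.
Eigenvectors give P = [[3, −8], [1, −3]] with P⁻¹ = [[3, −8], [1, −3]], and C = P·diag(1, 2)·P⁻¹.
Then C^5 = P·diag(1, 32)·P⁻¹ = [[3, −256], [1, −96]] · [[3, −8], [1, −3]] = [[−247, 744], [−93, 280]].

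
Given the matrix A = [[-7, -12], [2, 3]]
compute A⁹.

[[-59047, -118092], [19682, 39363]]

tr A = -4 and det A = 3, so the characteristic polynomial is λ² − (-4)λ + (3) with roots -3 and -1.
Eigenvectors give P = [[-3, 2], [1, -1]] with P⁻¹ = [[-1, -2], [-1, -3]], and A = P·diag(-3, -1)·P⁻¹.
Then A⁹ = P·diag(-19683, -1)·P⁻¹ = [[59049, -2], [-19683, 1]] · [[-1, -2], [-1, -3]] = [[-59047, -118092], [19682, 39363]].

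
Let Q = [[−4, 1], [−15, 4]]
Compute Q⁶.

Q² = I (check: tr Q = 0 and det Q = −1), so Q⁶ = I since 6 is even.

[[1, 0], [0, 1]]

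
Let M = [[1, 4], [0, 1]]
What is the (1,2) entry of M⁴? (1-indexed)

M = I + N where N = [[0, 4], [0, 0]] is strictly upper-triangular, so N² = 0.
(I + N)⁴ = I + 4·N = [[1, 16], [0, 1]].

16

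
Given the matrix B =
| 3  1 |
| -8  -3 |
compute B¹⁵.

B² = I (check: tr B = 0 and det B = -1), so B¹⁵ = B since 15 is odd.

[[3, 1], [-8, -3]]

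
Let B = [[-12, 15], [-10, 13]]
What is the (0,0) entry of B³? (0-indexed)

tr B = 1 and det B = -6, so the characteristic polynomial is λ² − (1)λ + (-6) with roots -2 and 3.
Eigenvectors give P = [[3, 1], [2, 1]] with P⁻¹ = [[1, -1], [-2, 3]], and B = P·diag(-2, 3)·P⁻¹.
Then B³ = P·diag(-8, 27)·P⁻¹ = [[-24, 27], [-16, 27]] · [[1, -1], [-2, 3]] = [[-78, 105], [-70, 97]].

-78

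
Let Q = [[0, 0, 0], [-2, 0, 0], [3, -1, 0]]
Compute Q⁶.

[[0, 0, 0], [0, 0, 0], [0, 0, 0]]

Q is strictly triangular, hence nilpotent: Q³ = 0, so Q⁶ = 0.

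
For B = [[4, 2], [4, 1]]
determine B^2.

[[24, 10], [20, 9]]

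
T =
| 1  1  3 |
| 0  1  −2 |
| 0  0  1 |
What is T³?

[[1, 3, 3], [0, 1, −6], [0, 0, 1]]

T = I + N where N = [[0, 1, 3], [0, 0, −2], [0, 0, 0]] is strictly upper-triangular, so N³ = 0.
(I + N)³ = I + 3·N + 3·N² = [[1, 3, 3], [0, 1, −6], [0, 0, 1]].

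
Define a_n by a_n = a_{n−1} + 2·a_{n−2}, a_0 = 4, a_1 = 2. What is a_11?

4094

With companion matrix Q = [[1, 2], [1, 0]], [a_n, a_{n−1}]ᵀ = Q·[a_{n−1}, a_{n−2}]ᵀ, so [a_11, a_10]ᵀ = Q¹⁰·[a_1, a_0]ᵀ.
Q¹⁰ = [[683, 682], [341, 342]], giving [a_11, a_10]ᵀ = [[4094], [2050]].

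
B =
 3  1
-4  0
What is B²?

[[5, 3], [-12, -4]]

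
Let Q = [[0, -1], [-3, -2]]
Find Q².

[[3, 2], [6, 7]]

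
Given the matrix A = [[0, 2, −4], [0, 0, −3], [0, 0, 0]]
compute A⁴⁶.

[[0, 0, 0], [0, 0, 0], [0, 0, 0]]

A is strictly triangular, hence nilpotent: A³ = 0, so A⁴⁶ = 0.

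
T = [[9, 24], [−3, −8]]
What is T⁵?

T² = T (a projection; rank 1, trace 1), so T⁵ = T.

[[9, 24], [−3, −8]]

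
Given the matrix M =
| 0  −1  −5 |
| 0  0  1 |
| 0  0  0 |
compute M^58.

[[0, 0, 0], [0, 0, 0], [0, 0, 0]]

M is strictly triangular, hence nilpotent: M^3 = 0, so M^58 = 0.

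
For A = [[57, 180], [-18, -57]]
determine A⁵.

tr A = 0 and det A = -9, so the characteristic polynomial is λ² − (0)λ + (-9) with roots 3 and -3.
Eigenvectors give P = [[10, -3], [-3, 1]] with P⁻¹ = [[1, 3], [3, 10]], and A = P·diag(3, -3)·P⁻¹.
Then A⁵ = P·diag(243, -243)·P⁻¹ = [[2430, 729], [-729, -243]] · [[1, 3], [3, 10]] = [[4617, 14580], [-1458, -4617]].

[[4617, 14580], [-1458, -4617]]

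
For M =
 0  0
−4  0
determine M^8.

M is strictly triangular, hence nilpotent: M^2 = 0, so M^8 = 0.

[[0, 0], [0, 0]]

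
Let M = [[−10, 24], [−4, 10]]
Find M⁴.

[[16, 0], [0, 16]]

tr M = 0 and det M = −4, so the characteristic polynomial is λ² − (0)λ + (−4) with roots 2 and −2.
Eigenvectors give P = [[−2, 3], [−1, 1]] with P⁻¹ = [[1, −3], [1, −2]], and M = P·diag(2, −2)·P⁻¹.
Then M⁴ = P·diag(16, 16)·P⁻¹ = [[−32, 48], [−16, 16]] · [[1, −3], [1, −2]] = [[16, 0], [0, 16]].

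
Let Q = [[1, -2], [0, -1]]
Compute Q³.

[[1, -2], [0, -1]]

Q² = I (check: tr Q = 0 and det Q = -1), so Q³ = Q since 3 is odd.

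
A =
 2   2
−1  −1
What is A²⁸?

[[2, 2], [−1, −1]]

A² = A (a projection; rank 1, trace 1), so A²⁸ = A.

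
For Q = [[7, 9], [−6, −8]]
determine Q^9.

tr Q = −1 and det Q = −2, so the characteristic polynomial is λ² − (−1)λ + (−2) with roots 1 and −2.
Eigenvectors give P = [[3, −1], [−2, 1]] with P⁻¹ = [[1, 1], [2, 3]], and Q = P·diag(1, −2)·P⁻¹.
Then Q^9 = P·diag(1, −512)·P⁻¹ = [[3, 512], [−2, −512]] · [[1, 1], [2, 3]] = [[1027, 1539], [−1026, −1538]].

[[1027, 1539], [−1026, −1538]]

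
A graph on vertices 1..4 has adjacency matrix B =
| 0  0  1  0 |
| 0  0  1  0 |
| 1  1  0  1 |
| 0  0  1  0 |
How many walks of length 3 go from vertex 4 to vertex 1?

0

The number of length-3 walks from vertex 4 to vertex 1 is entry (4,1) of B³, where B is the adjacency matrix.
B² = [[1, 1, 0, 1], [1, 1, 0, 1], [0, 0, 3, 0], [1, 1, 0, 1]]
B³ = [[0, 0, 3, 0], [0, 0, 3, 0], [3, 3, 0, 3], [0, 0, 3, 0]]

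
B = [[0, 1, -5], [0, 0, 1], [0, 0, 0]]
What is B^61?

B is strictly triangular, hence nilpotent: B^3 = 0, so B^61 = 0.

[[0, 0, 0], [0, 0, 0], [0, 0, 0]]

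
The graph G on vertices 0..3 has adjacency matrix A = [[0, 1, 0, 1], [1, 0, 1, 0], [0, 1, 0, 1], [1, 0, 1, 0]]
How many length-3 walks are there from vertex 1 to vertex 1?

The number of length-3 walks from vertex 1 to vertex 1 is entry (1,1) of A³, where A is the adjacency matrix.
A² = [[2, 0, 2, 0], [0, 2, 0, 2], [2, 0, 2, 0], [0, 2, 0, 2]]
A³ = [[0, 4, 0, 4], [4, 0, 4, 0], [0, 4, 0, 4], [4, 0, 4, 0]]

0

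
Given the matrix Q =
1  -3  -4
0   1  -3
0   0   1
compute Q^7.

[[1, -21, 161], [0, 1, -21], [0, 0, 1]]

Q = I + N where N = [[0, -3, -4], [0, 0, -3], [0, 0, 0]] is strictly upper-triangular, so N^3 = 0.
(I + N)^7 = I + 7·N + 21·N^2 = [[1, -21, 161], [0, 1, -21], [0, 0, 1]].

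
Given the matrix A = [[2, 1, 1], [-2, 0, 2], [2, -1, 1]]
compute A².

[[4, 1, 5], [0, -4, 0], [8, 1, 1]]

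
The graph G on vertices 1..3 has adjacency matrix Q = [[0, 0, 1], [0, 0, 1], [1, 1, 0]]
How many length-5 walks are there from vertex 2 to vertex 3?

The number of length-5 walks from vertex 2 to vertex 3 is entry (2,3) of Q⁵, where Q is the adjacency matrix.
Q² = [[1, 1, 0], [1, 1, 0], [0, 0, 2]]
Q³ = [[0, 0, 2], [0, 0, 2], [2, 2, 0]]
Q⁴ = [[2, 2, 0], [2, 2, 0], [0, 0, 4]]
Q⁵ = [[0, 0, 4], [0, 0, 4], [4, 4, 0]]

4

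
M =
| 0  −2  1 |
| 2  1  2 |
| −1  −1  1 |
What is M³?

[[−3, 10, −14], [−16, −11, −4], [2, 8, −5]]

M² = [[−5, −3, −3], [0, −5, 6], [−3, 0, −2]]
M³ = [[−3, 10, −14], [−16, −11, −4], [2, 8, −5]]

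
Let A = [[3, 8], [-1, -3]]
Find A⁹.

A² = I (check: tr A = 0 and det A = -1), so A⁹ = A since 9 is odd.

[[3, 8], [-1, -3]]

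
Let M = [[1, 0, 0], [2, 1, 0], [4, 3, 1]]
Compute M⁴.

M = I + N where N = [[0, 0, 0], [2, 0, 0], [4, 3, 0]] is strictly lower-triangular, so N³ = 0.
(I + N)⁴ = I + 4·N + 6·N² = [[1, 0, 0], [8, 1, 0], [52, 12, 1]].

[[1, 0, 0], [8, 1, 0], [52, 12, 1]]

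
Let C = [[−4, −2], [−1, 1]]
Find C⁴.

C² = [[18, 6], [3, 3]]
C³ = [[−78, −30], [−15, −3]]
C⁴ = [[342, 126], [63, 27]]

[[342, 126], [63, 27]]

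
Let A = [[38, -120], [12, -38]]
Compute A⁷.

tr A = 0 and det A = -4, so the characteristic polynomial is λ² − (0)λ + (-4) with roots 2 and -2.
Eigenvectors give P = [[10, 3], [3, 1]] with P⁻¹ = [[1, -3], [-3, 10]], and A = P·diag(2, -2)·P⁻¹.
Then A⁷ = P·diag(128, -128)·P⁻¹ = [[1280, -384], [384, -128]] · [[1, -3], [-3, 10]] = [[2432, -7680], [768, -2432]].

[[2432, -7680], [768, -2432]]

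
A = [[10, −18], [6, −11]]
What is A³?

tr A = −1 and det A = −2, so the characteristic polynomial is λ² − (−1)λ + (−2) with roots −2 and 1.
Eigenvectors give P = [[−3, 2], [−2, 1]] with P⁻¹ = [[1, −2], [2, −3]], and A = P·diag(−2, 1)·P⁻¹.
Then A³ = P·diag(−8, 1)·P⁻¹ = [[24, 2], [16, 1]] · [[1, −2], [2, −3]] = [[28, −54], [18, −35]].

[[28, −54], [18, −35]]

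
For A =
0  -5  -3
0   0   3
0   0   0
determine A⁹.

A is strictly triangular, hence nilpotent: A³ = 0, so A⁹ = 0.

[[0, 0, 0], [0, 0, 0], [0, 0, 0]]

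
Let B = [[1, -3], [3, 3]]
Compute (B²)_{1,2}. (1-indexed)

-12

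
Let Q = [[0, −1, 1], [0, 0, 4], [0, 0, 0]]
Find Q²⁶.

Q is strictly triangular, hence nilpotent: Q³ = 0, so Q²⁶ = 0.

[[0, 0, 0], [0, 0, 0], [0, 0, 0]]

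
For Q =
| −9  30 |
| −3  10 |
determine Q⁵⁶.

[[−9, 30], [−3, 10]]

Q² = Q (a projection; rank 1, trace 1), so Q⁵⁶ = Q.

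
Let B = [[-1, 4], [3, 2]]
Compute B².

[[13, 4], [3, 16]]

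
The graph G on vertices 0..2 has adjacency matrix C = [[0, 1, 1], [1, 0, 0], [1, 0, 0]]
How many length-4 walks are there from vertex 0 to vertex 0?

4

The number of length-4 walks from vertex 0 to vertex 0 is entry (0,0) of C⁴, where C is the adjacency matrix.
C² = [[2, 0, 0], [0, 1, 1], [0, 1, 1]]
C³ = [[0, 2, 2], [2, 0, 0], [2, 0, 0]]
C⁴ = [[4, 0, 0], [0, 2, 2], [0, 2, 2]]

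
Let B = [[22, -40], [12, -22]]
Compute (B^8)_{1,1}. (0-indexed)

tr B = 0 and det B = -4, so the characteristic polynomial is λ² − (0)λ + (-4) with roots 2 and -2.
Eigenvectors give P = [[2, -5], [1, -3]] with P⁻¹ = [[3, -5], [1, -2]], and B = P·diag(2, -2)·P⁻¹.
Then B^8 = P·diag(256, 256)·P⁻¹ = [[512, -1280], [256, -768]] · [[3, -5], [1, -2]] = [[256, 0], [0, 256]].

256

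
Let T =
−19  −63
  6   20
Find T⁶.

tr T = 1 and det T = −2, so the characteristic polynomial is λ² − (1)λ + (−2) with roots 2 and −1.
Eigenvectors give P = [[−3, 7], [1, −2]] with P⁻¹ = [[2, 7], [1, 3]], and T = P·diag(2, −1)·P⁻¹.
Then T⁶ = P·diag(64, 1)·P⁻¹ = [[−192, 7], [64, −2]] · [[2, 7], [1, 3]] = [[−377, −1323], [126, 442]].

[[−377, −1323], [126, 442]]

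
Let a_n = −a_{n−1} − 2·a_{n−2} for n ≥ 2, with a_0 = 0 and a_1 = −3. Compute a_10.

With companion matrix A = [[−1, −2], [1, 0]], [a_n, a_{n−1}]ᵀ = A·[a_{n−1}, a_{n−2}]ᵀ, so [a_10, a_9]ᵀ = A⁹·[a_1, a_0]ᵀ.
A⁹ = [[11, 34], [−17, −6]], giving [a_10, a_9]ᵀ = [[−33], [51]].

−33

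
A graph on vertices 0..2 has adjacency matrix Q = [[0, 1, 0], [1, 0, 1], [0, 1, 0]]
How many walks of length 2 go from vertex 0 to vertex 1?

The number of length-2 walks from vertex 0 to vertex 1 is entry (0,1) of Q², where Q is the adjacency matrix.
Q² = [[1, 0, 1], [0, 2, 0], [1, 0, 1]]

0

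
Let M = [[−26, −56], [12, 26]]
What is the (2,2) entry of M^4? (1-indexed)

16

tr M = 0 and det M = −4, so the characteristic polynomial is λ² − (0)λ + (−4) with roots −2 and 2.
Eigenvectors give P = [[7, −2], [−3, 1]] with P⁻¹ = [[1, 2], [3, 7]], and M = P·diag(−2, 2)·P⁻¹.
Then M^4 = P·diag(16, 16)·P⁻¹ = [[112, −32], [−48, 16]] · [[1, 2], [3, 7]] = [[16, 0], [0, 16]].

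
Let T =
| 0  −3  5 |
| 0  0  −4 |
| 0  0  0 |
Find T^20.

T is strictly triangular, hence nilpotent: T^3 = 0, so T^20 = 0.

[[0, 0, 0], [0, 0, 0], [0, 0, 0]]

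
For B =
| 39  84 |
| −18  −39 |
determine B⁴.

[[81, 0], [0, 81]]

tr B = 0 and det B = −9, so the characteristic polynomial is λ² − (0)λ + (−9) with roots 3 and −3.
Eigenvectors give P = [[7, 2], [−3, −1]] with P⁻¹ = [[1, 2], [−3, −7]], and B = P·diag(3, −3)·P⁻¹.
Then B⁴ = P·diag(81, 81)·P⁻¹ = [[567, 162], [−243, −81]] · [[1, 2], [−3, −7]] = [[81, 0], [0, 81]].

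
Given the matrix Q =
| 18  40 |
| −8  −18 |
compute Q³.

tr Q = 0 and det Q = −4, so the characteristic polynomial is λ² − (0)λ + (−4) with roots −2 and 2.
Eigenvectors give P = [[−2, 5], [1, −2]] with P⁻¹ = [[2, 5], [1, 2]], and Q = P·diag(−2, 2)·P⁻¹.
Then Q³ = P·diag(−8, 8)·P⁻¹ = [[16, 40], [−8, −16]] · [[2, 5], [1, 2]] = [[72, 160], [−32, −72]].

[[72, 160], [−32, −72]]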